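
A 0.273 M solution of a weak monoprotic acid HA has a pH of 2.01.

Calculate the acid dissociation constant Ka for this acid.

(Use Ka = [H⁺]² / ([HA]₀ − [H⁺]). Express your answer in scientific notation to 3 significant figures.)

[H⁺] = 10^(−pH) = 10^(−2.01) = 9.772e-03 M. For HA ⇌ H⁺ + A⁻, Ka = [H⁺][A⁻]/[HA] = [H⁺]² / ([HA]₀ − [H⁺]) = (9.772e-03)² / (0.273 − 9.772e-03) = 3.63e-04.

K_a = 3.63e-04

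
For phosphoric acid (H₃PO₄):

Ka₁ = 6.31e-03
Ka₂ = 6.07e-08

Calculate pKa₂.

pKa₂ = -log(Ka₂) = -log(6.07e-08) = 7.22.

pK_{a2} = 7.22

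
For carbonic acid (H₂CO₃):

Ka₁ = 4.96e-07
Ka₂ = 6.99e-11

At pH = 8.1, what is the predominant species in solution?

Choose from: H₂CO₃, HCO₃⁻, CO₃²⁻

pKa₁ = 6.30, pKa₂ = 10.16. For a polyprotic acid the predominant species crosses at each pKa: below pKa_n the protonated form dominates, above it the deprotonated form does. At pH = 8.1, the predominant species is HCO₃⁻.

HCO₃⁻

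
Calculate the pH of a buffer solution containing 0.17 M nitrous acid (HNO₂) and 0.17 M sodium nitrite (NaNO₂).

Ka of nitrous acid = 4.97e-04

pKa = -log(4.97e-04) = 3.30. pH = pKa + log([A⁻]/[HA]) = 3.30 + log(0.17/0.17)

pH = 3.30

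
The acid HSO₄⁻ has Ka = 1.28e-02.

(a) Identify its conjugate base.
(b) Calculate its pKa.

(a) The conjugate base is formed by removing one H⁺ from HSO₄⁻, giving SO₄²⁻. (b) pKa = -log(Ka) = -log(1.28e-02) = 1.89.

Conjugate base: SO₄²⁻; pK_a = 1.89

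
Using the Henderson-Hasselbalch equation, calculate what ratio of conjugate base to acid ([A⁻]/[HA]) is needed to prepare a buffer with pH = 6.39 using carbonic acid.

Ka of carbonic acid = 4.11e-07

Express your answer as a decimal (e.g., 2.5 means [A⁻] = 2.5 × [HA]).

pKa = -log(4.11e-07) = 6.3862. pH = pKa + log([A⁻]/[HA]), so log([A⁻]/[HA]) = pH − pKa = 6.39 − 6.3862 = 0.0038. [A⁻]/[HA] = 10^(0.0038) = 1.01

[A⁻]/[HA] = 1.01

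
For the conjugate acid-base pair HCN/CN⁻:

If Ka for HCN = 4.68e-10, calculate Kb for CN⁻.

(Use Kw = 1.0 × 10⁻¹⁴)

For a conjugate pair Ka × Kb = Kw, so Kb = Kw/Ka = 1.0 × 10⁻¹⁴ / 4.68e-10 = 2.14e-05.

K_b = 2.14e-05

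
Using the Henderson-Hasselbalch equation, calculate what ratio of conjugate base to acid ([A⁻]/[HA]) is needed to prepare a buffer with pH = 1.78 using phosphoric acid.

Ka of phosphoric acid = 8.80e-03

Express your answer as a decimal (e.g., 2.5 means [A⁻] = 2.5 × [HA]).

pKa = -log(8.80e-03) = 2.0555. pH = pKa + log([A⁻]/[HA]), so log([A⁻]/[HA]) = pH − pKa = 1.78 − 2.0555 = -0.2755. [A⁻]/[HA] = 10^(-0.2755) = 0.530

[A⁻]/[HA] = 0.530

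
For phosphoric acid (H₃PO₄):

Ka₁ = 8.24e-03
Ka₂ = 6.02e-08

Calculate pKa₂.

pKa₂ = -log(Ka₂) = -log(6.02e-08) = 7.22.

pK_{a2} = 7.22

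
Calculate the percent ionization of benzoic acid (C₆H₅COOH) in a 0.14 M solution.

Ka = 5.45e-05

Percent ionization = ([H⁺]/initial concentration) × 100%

Using Ka equilibrium: x² + Ka×x - Ka×C = 0. Solving: [H⁺] = 2.7351e-03. Percent = (2.7351e-03/0.14) × 100

Percent ionization = 1.95%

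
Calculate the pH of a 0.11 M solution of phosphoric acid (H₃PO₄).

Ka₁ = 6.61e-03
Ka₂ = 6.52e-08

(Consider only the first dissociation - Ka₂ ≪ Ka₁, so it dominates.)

First dissociation dominates. From Ka₁ = [H⁺][HA⁻]/[H₂A], x² + Ka₁·x − Ka₁·C = 0 with C = 0.11 M and Ka₁ = 6.61e-03. Solving: [H⁺] = (−Ka₁ + √(Ka₁² + 4·Ka₁·C)) / 2 = 2.3862e-02 M. pH = -log(2.3862e-02) = 1.62.

pH = 1.62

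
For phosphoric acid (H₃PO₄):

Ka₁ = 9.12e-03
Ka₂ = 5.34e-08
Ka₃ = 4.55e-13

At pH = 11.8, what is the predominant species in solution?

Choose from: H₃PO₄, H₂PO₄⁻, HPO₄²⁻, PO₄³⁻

pKa₁ = 2.04, pKa₂ = 7.27, pKa₃ = 12.34. For a polyprotic acid the predominant species crosses at each pKa: below pKa_n the protonated form dominates, above it the deprotonated form does. At pH = 11.8, the predominant species is HPO₄²⁻.

HPO₄²⁻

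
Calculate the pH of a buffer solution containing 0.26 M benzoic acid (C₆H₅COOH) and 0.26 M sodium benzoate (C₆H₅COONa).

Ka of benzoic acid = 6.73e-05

pKa = -log(6.73e-05) = 4.17. pH = pKa + log([A⁻]/[HA]) = 4.17 + log(0.26/0.26)

pH = 4.17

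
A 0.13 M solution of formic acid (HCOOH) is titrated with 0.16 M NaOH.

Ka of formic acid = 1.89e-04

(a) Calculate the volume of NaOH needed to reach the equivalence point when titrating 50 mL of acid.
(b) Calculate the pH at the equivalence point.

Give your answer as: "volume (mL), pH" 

moles acid = 0.13 × 50/1000 = 0.0065 mol; V_base = moles/0.16 × 1000 = 40.6 mL. At equivalence only the conjugate base is present: [A⁻] = 0.0065/0.091 = 7.1724e-02 M. Kb = Kw/Ka = 5.29e-11; [OH⁻] = √(Kb × [A⁻]) = 1.9481e-06; pOH = 5.71; pH = 14 - pOH = 8.29.

V = 40.6 mL, pH = 8.29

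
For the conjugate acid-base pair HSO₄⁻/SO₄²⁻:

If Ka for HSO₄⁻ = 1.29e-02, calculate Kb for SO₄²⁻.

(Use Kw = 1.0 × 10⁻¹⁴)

For a conjugate pair Ka × Kb = Kw, so Kb = Kw/Ka = 1.0 × 10⁻¹⁴ / 1.29e-02 = 7.75e-13.

K_b = 7.75e-13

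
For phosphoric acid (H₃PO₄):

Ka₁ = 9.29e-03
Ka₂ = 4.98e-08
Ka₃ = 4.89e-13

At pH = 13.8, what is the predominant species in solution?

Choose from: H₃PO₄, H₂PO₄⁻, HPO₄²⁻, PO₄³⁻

pKa₁ = 2.03, pKa₂ = 7.30, pKa₃ = 12.31. For a polyprotic acid the predominant species crosses at each pKa: below pKa_n the protonated form dominates, above it the deprotonated form does. At pH = 13.8, the predominant species is PO₄³⁻.

PO₄³⁻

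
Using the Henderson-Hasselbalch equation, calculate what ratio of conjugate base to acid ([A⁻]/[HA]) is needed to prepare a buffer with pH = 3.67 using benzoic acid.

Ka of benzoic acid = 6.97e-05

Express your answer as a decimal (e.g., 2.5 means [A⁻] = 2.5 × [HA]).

pKa = -log(6.97e-05) = 4.1568. pH = pKa + log([A⁻]/[HA]), so log([A⁻]/[HA]) = pH − pKa = 3.67 − 4.1568 = -0.4868. [A⁻]/[HA] = 10^(-0.4868) = 0.326

[A⁻]/[HA] = 0.326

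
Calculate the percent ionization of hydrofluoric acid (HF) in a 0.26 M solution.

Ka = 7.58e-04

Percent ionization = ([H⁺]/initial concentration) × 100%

Using Ka equilibrium: x² + Ka×x - Ka×C = 0. Solving: [H⁺] = 1.3665e-02. Percent = (1.3665e-02/0.26) × 100

Percent ionization = 5.26%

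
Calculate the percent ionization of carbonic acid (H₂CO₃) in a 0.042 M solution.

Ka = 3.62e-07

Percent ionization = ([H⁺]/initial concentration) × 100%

Using Ka equilibrium: x² + Ka×x - Ka×C = 0. Solving: [H⁺] = 1.2312e-04. Percent = (1.2312e-04/0.042) × 100

Percent ionization = 0.293%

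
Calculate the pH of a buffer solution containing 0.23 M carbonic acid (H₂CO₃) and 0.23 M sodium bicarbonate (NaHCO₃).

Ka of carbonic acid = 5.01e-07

pKa = -log(5.01e-07) = 6.30. pH = pKa + log([A⁻]/[HA]) = 6.30 + log(0.23/0.23)

pH = 6.30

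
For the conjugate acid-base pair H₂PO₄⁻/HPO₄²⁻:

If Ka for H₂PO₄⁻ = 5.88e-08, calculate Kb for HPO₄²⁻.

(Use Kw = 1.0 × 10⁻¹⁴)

For a conjugate pair Ka × Kb = Kw, so Kb = Kw/Ka = 1.0 × 10⁻¹⁴ / 5.88e-08 = 1.70e-07.

K_b = 1.70e-07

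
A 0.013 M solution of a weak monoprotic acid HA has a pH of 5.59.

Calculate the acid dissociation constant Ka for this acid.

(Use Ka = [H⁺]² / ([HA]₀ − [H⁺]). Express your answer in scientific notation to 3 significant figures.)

[H⁺] = 10^(−pH) = 10^(−5.59) = 2.570e-06 M. For HA ⇌ H⁺ + A⁻, Ka = [H⁺][A⁻]/[HA] = [H⁺]² / ([HA]₀ − [H⁺]) = (2.570e-06)² / (0.013 − 2.570e-06) = 5.08e-10.

K_a = 5.08e-10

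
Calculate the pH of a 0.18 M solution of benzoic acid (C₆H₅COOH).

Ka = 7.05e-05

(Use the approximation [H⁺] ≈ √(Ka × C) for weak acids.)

[H⁺] = √(Ka × C) = √(7.05e-05 × 0.18) = 3.5623e-03. pH = -log(3.5623e-03)

pH = 2.45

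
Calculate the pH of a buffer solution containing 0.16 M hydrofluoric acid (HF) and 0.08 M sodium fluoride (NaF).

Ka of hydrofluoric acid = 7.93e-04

pKa = -log(7.93e-04) = 3.10. pH = pKa + log([A⁻]/[HA]) = 3.10 + log(0.08/0.16)

pH = 2.80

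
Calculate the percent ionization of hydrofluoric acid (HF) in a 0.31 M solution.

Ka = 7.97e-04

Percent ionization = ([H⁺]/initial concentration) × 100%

Using Ka equilibrium: x² + Ka×x - Ka×C = 0. Solving: [H⁺] = 1.5325e-02. Percent = (1.5325e-02/0.31) × 100

Percent ionization = 4.94%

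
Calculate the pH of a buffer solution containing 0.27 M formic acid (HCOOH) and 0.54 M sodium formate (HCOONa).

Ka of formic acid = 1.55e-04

pKa = -log(1.55e-04) = 3.81. pH = pKa + log([A⁻]/[HA]) = 3.81 + log(0.54/0.27)

pH = 4.11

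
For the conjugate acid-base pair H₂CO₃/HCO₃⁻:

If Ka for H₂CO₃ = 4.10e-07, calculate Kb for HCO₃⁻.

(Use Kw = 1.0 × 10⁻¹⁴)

For a conjugate pair Ka × Kb = Kw, so Kb = Kw/Ka = 1.0 × 10⁻¹⁴ / 4.10e-07 = 2.44e-08.

K_b = 2.44e-08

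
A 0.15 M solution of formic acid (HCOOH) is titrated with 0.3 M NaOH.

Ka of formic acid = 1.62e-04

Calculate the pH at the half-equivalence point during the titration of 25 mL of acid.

At half-equivalence [HA] = [A⁻], so Henderson-Hasselbalch gives pH = pKa = -log(1.62e-04) = 3.79.

pH = pKa = 3.79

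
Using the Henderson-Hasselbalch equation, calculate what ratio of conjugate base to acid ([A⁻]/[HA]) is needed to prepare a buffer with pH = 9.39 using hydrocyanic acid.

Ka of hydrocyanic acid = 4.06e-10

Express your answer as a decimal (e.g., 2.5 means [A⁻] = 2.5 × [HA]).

pKa = -log(4.06e-10) = 9.3915. pH = pKa + log([A⁻]/[HA]), so log([A⁻]/[HA]) = pH − pKa = 9.39 − 9.3915 = -0.0015. [A⁻]/[HA] = 10^(-0.0015) = 0.997

[A⁻]/[HA] = 0.997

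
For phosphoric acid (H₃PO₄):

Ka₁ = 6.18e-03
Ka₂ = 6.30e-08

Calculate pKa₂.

pKa₂ = -log(Ka₂) = -log(6.30e-08) = 7.20.

pK_{a2} = 7.20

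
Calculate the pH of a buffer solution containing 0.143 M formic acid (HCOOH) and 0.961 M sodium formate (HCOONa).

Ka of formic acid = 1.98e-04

pKa = -log(1.98e-04) = 3.70. pH = pKa + log([A⁻]/[HA]) = 3.70 + log(0.961/0.143)

pH = 4.53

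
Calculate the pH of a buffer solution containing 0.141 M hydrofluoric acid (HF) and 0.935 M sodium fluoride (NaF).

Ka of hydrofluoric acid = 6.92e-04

pKa = -log(6.92e-04) = 3.16. pH = pKa + log([A⁻]/[HA]) = 3.16 + log(0.935/0.141)

pH = 3.98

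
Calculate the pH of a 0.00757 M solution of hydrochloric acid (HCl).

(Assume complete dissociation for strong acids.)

[H⁺] = 0.00757 M for strong acid. pH = -log[H⁺] = -log(0.00757)

pH = 2.12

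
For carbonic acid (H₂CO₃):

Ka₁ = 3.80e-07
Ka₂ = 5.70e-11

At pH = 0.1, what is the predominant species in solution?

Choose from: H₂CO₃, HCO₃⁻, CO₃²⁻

pKa₁ = 6.42, pKa₂ = 10.24. For a polyprotic acid the predominant species crosses at each pKa: below pKa_n the protonated form dominates, above it the deprotonated form does. At pH = 0.1, the predominant species is H₂CO₃.

H₂CO₃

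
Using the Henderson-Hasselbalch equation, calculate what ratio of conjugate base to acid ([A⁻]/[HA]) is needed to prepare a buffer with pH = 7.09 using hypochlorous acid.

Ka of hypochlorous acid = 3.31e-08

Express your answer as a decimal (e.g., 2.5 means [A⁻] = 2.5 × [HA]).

pKa = -log(3.31e-08) = 7.4802. pH = pKa + log([A⁻]/[HA]), so log([A⁻]/[HA]) = pH − pKa = 7.09 − 7.4802 = -0.3902. [A⁻]/[HA] = 10^(-0.3902) = 0.407

[A⁻]/[HA] = 0.407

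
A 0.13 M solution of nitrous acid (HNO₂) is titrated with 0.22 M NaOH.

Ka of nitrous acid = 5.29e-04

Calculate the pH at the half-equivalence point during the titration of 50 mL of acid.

At half-equivalence [HA] = [A⁻], so Henderson-Hasselbalch gives pH = pKa = -log(5.29e-04) = 3.28.

pH = pKa = 3.28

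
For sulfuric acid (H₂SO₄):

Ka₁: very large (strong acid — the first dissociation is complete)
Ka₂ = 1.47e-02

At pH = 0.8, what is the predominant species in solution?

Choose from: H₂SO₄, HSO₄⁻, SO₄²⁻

The first dissociation is complete, so H₂SO₄ itself is never the predominant species in water; pKa₂ = -log(1.47e-02) = 1.83. For a polyprotic acid the predominant species crosses at each pKa: below pKa_n the protonated form dominates, above it the deprotonated form does. At pH = 0.8, the predominant species is HSO₄⁻.

HSO₄⁻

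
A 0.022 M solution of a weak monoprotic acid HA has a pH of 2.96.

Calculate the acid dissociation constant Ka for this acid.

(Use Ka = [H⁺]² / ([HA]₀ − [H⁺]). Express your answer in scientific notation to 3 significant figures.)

[H⁺] = 10^(−pH) = 10^(−2.96) = 1.096e-03 M. For HA ⇌ H⁺ + A⁻, Ka = [H⁺][A⁻]/[HA] = [H⁺]² / ([HA]₀ − [H⁺]) = (1.096e-03)² / (0.022 − 1.096e-03) = 5.75e-05.

K_a = 5.75e-05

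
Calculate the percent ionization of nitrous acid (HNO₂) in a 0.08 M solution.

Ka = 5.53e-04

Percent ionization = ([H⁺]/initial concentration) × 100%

Using Ka equilibrium: x² + Ka×x - Ka×C = 0. Solving: [H⁺] = 6.3806e-03. Percent = (6.3806e-03/0.08) × 100

Percent ionization = 7.98%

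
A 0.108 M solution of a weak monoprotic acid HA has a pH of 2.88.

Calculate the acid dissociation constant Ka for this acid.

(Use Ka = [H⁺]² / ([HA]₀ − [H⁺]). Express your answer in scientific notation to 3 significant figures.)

[H⁺] = 10^(−pH) = 10^(−2.88) = 1.318e-03 M. For HA ⇌ H⁺ + A⁻, Ka = [H⁺][A⁻]/[HA] = [H⁺]² / ([HA]₀ − [H⁺]) = (1.318e-03)² / (0.108 − 1.318e-03) = 1.63e-05.

K_a = 1.63e-05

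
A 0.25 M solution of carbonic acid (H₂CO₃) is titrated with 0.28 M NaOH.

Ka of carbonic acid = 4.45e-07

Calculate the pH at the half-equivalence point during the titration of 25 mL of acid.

At half-equivalence [HA] = [A⁻], so Henderson-Hasselbalch gives pH = pKa = -log(4.45e-07) = 6.35.

pH = pKa = 6.35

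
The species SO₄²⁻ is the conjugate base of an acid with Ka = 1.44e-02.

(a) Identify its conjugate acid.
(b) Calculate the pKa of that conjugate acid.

(a) The conjugate acid is formed by adding one H⁺ to SO₄²⁻, giving HSO₄⁻. (b) pKa = -log(Ka) = -log(1.44e-02) = 1.84.

Conjugate acid: HSO₄⁻; pK_a = 1.84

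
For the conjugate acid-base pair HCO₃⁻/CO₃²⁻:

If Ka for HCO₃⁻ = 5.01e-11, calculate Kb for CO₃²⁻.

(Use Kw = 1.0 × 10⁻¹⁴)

For a conjugate pair Ka × Kb = Kw, so Kb = Kw/Ka = 1.0 × 10⁻¹⁴ / 5.01e-11 = 2.00e-04.

K_b = 2.00e-04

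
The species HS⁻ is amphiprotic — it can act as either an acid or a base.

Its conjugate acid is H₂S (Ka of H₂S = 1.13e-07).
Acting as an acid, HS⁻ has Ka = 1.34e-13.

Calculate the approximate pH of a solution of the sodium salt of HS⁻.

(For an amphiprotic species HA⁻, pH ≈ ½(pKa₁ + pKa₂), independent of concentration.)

pKa₁ = -log(1.13e-07) = 6.95; pKa₂ = -log(1.34e-13) = 12.87. For an amphiprotic species, pH ≈ ½(pKa₁ + pKa₂) = ½(6.95 + 12.87) = 9.91.

pH = 9.91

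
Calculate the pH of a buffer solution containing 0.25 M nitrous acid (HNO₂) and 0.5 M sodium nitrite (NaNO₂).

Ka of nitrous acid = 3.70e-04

pKa = -log(3.70e-04) = 3.43. pH = pKa + log([A⁻]/[HA]) = 3.43 + log(0.5/0.25)

pH = 3.73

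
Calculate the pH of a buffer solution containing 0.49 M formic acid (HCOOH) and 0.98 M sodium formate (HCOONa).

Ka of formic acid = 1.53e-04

pKa = -log(1.53e-04) = 3.82. pH = pKa + log([A⁻]/[HA]) = 3.82 + log(0.98/0.49)

pH = 4.12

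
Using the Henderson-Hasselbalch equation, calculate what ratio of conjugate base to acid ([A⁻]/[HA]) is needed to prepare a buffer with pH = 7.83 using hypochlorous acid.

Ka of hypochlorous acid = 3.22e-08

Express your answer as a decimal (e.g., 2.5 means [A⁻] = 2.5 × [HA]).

pKa = -log(3.22e-08) = 7.4921. pH = pKa + log([A⁻]/[HA]), so log([A⁻]/[HA]) = pH − pKa = 7.83 − 7.4921 = 0.3379. [A⁻]/[HA] = 10^(0.3379) = 2.18

[A⁻]/[HA] = 2.18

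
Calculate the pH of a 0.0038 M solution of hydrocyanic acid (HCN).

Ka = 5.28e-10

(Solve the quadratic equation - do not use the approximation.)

x² + Ka×x - Ka×C = 0. Using quadratic formula: [H⁺] = 1.4162e-06

pH = 5.85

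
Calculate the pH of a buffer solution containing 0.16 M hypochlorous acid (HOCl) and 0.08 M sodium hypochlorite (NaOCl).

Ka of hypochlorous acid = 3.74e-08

pKa = -log(3.74e-08) = 7.43. pH = pKa + log([A⁻]/[HA]) = 7.43 + log(0.08/0.16)

pH = 7.13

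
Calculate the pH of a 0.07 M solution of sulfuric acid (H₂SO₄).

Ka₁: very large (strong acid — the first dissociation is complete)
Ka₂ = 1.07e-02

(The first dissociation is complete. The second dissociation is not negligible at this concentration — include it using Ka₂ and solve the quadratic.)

First dissociation is complete: [H⁺]₀ = [HSO₄⁻]₀ = C = 0.07 M. Second dissociation HSO₄⁻ ⇌ H⁺ + SO₄²⁻: let x = [SO₄²⁻]. Ka₂ = (C + x)·x / (C − x) = 1.07e-02 → x² + (C + Ka₂)·x − Ka₂·C = 0 → x² + 0.08070·x − 7.490e-04 = 0. x = (−0.08070 + √(0.08070² + 4 × 7.490e-04)) / 2 = 8.4057e-03 M. [H⁺] = C + x = 0.07 + 8.4057e-03 = 7.8406e-02 M. pH = -log(7.8406e-02) = 1.11.

pH = 1.11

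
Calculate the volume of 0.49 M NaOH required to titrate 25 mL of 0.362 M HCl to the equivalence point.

At equivalence: moles acid = moles base. moles HCl = 0.362 × 25/1000 = 0.00905 mol. V_base = moles / 0.49 × 1000 = 18.5 mL.

V_{base} = 18.5 mL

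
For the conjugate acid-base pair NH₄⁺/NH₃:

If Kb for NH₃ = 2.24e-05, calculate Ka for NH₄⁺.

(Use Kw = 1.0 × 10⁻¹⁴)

For a conjugate pair Ka × Kb = Kw, so Ka = Kw/Kb = 1.0 × 10⁻¹⁴ / 2.24e-05 = 4.46e-10.

K_a = 4.46e-10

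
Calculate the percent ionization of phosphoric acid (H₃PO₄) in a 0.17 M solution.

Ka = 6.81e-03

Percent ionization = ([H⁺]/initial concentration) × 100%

Using Ka equilibrium: x² + Ka×x - Ka×C = 0. Solving: [H⁺] = 3.0790e-02. Percent = (3.0790e-02/0.17) × 100

Percent ionization = 18.1%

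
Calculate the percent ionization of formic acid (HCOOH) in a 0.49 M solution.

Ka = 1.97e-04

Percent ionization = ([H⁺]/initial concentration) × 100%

Using Ka equilibrium: x² + Ka×x - Ka×C = 0. Solving: [H⁺] = 9.7270e-03. Percent = (9.7270e-03/0.49) × 100

Percent ionization = 1.99%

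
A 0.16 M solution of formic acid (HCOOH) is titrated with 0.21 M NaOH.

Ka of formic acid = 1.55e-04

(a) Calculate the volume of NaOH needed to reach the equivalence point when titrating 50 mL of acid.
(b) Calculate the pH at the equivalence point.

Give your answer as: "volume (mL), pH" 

moles acid = 0.16 × 50/1000 = 0.008 mol; V_base = moles/0.21 × 1000 = 38.1 mL. At equivalence only the conjugate base is present: [A⁻] = 0.008/0.088 = 9.0811e-02 M. Kb = Kw/Ka = 6.45e-11; [OH⁻] = √(Kb × [A⁻]) = 2.4205e-06; pOH = 5.62; pH = 14 - pOH = 8.38.

V = 38.1 mL, pH = 8.38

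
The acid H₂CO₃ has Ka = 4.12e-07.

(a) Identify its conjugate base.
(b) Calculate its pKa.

(a) The conjugate base is formed by removing one H⁺ from H₂CO₃, giving HCO₃⁻. (b) pKa = -log(Ka) = -log(4.12e-07) = 6.39.

Conjugate base: HCO₃⁻; pK_a = 6.39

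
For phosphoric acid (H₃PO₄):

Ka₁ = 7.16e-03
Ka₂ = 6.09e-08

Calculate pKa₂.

pKa₂ = -log(Ka₂) = -log(6.09e-08) = 7.22.

pK_{a2} = 7.22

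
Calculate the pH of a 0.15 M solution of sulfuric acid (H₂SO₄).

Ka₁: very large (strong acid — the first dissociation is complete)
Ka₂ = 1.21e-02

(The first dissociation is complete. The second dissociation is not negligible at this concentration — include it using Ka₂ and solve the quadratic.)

First dissociation is complete: [H⁺]₀ = [HSO₄⁻]₀ = C = 0.15 M. Second dissociation HSO₄⁻ ⇌ H⁺ + SO₄²⁻: let x = [SO₄²⁻]. Ka₂ = (C + x)·x / (C − x) = 1.21e-02 → x² + (C + Ka₂)·x − Ka₂·C = 0 → x² + 0.16210·x − 1.815e-03 = 0. x = (−0.16210 + √(0.16210² + 4 × 1.815e-03)) / 2 = 1.0515e-02 M. [H⁺] = C + x = 0.15 + 1.0515e-02 = 1.6051e-01 M. pH = -log(1.6051e-01) = 0.79.

pH = 0.79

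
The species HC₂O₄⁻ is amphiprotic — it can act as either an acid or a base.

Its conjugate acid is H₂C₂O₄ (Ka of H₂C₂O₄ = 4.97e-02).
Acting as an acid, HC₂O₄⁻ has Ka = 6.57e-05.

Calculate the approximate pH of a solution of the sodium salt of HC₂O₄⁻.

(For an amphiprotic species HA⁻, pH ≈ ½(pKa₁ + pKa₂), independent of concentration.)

pKa₁ = -log(4.97e-02) = 1.30; pKa₂ = -log(6.57e-05) = 4.18. For an amphiprotic species, pH ≈ ½(pKa₁ + pKa₂) = ½(1.30 + 4.18) = 2.74.

pH = 2.74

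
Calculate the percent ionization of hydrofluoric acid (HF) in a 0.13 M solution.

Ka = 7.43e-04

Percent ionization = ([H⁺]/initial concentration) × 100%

Using Ka equilibrium: x² + Ka×x - Ka×C = 0. Solving: [H⁺] = 9.4635e-03. Percent = (9.4635e-03/0.13) × 100

Percent ionization = 7.28%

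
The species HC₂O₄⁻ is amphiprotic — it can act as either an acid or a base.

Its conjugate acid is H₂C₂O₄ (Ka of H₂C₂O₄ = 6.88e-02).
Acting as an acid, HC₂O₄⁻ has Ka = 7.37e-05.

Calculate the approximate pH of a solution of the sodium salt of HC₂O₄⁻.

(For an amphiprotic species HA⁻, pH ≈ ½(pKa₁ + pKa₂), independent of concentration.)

pKa₁ = -log(6.88e-02) = 1.16; pKa₂ = -log(7.37e-05) = 4.13. For an amphiprotic species, pH ≈ ½(pKa₁ + pKa₂) = ½(1.16 + 4.13) = 2.65.

pH = 2.65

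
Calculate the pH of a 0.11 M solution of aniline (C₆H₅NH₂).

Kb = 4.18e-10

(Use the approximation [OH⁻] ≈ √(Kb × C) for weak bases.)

[OH⁻] = √(Kb × C) = √(4.18e-10 × 0.11) = 6.7809e-06. pOH = 5.17, pH = 14 - pOH

pH = 8.83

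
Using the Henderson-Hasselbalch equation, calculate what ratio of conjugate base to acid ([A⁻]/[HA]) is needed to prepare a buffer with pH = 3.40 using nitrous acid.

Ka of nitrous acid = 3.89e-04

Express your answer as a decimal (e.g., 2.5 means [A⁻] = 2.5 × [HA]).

pKa = -log(3.89e-04) = 3.4101. pH = pKa + log([A⁻]/[HA]), so log([A⁻]/[HA]) = pH − pKa = 3.40 − 3.4101 = -0.0101. [A⁻]/[HA] = 10^(-0.0101) = 0.977

[A⁻]/[HA] = 0.977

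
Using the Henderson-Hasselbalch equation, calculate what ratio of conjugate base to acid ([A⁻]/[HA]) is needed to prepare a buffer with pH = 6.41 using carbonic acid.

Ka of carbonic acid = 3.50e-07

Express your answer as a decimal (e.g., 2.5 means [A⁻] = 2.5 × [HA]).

pKa = -log(3.50e-07) = 6.4559. pH = pKa + log([A⁻]/[HA]), so log([A⁻]/[HA]) = pH − pKa = 6.41 − 6.4559 = -0.0459. [A⁻]/[HA] = 10^(-0.0459) = 0.900

[A⁻]/[HA] = 0.900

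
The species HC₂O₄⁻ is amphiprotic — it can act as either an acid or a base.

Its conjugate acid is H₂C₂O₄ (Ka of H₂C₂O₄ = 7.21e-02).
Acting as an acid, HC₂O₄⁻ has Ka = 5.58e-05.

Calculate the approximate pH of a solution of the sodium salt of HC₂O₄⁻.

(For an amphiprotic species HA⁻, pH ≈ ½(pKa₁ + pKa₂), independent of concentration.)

pKa₁ = -log(7.21e-02) = 1.14; pKa₂ = -log(5.58e-05) = 4.25. For an amphiprotic species, pH ≈ ½(pKa₁ + pKa₂) = ½(1.14 + 4.25) = 2.70.

pH = 2.70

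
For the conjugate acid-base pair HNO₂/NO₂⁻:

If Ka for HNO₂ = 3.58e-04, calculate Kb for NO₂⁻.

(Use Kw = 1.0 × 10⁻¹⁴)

For a conjugate pair Ka × Kb = Kw, so Kb = Kw/Ka = 1.0 × 10⁻¹⁴ / 3.58e-04 = 2.79e-11.

K_b = 2.79e-11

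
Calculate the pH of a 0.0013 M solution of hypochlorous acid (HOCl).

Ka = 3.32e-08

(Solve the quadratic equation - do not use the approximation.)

x² + Ka×x - Ka×C = 0. Using quadratic formula: [H⁺] = 6.5530e-06

pH = 5.18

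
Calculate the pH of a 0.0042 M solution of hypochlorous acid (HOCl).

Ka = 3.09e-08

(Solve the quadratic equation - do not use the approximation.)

x² + Ka×x - Ka×C = 0. Using quadratic formula: [H⁺] = 1.1377e-05

pH = 4.94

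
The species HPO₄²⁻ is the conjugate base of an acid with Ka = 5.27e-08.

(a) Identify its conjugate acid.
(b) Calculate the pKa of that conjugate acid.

(a) The conjugate acid is formed by adding one H⁺ to HPO₄²⁻, giving H₂PO₄⁻. (b) pKa = -log(Ka) = -log(5.27e-08) = 7.28.

Conjugate acid: H₂PO₄⁻; pK_a = 7.28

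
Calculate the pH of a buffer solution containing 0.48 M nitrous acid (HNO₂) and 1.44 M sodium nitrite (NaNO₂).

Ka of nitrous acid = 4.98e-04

pKa = -log(4.98e-04) = 3.30. pH = pKa + log([A⁻]/[HA]) = 3.30 + log(1.44/0.48)

pH = 3.78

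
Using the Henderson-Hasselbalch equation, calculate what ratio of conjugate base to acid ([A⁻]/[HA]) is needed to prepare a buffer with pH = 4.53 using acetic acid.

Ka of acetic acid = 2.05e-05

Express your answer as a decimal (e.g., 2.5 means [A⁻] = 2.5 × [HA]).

pKa = -log(2.05e-05) = 4.6882. pH = pKa + log([A⁻]/[HA]), so log([A⁻]/[HA]) = pH − pKa = 4.53 − 4.6882 = -0.1582. [A⁻]/[HA] = 10^(-0.1582) = 0.695

[A⁻]/[HA] = 0.695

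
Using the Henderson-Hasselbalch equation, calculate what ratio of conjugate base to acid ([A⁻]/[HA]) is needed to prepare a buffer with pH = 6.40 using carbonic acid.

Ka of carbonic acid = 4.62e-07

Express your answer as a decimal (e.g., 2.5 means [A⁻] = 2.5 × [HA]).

pKa = -log(4.62e-07) = 6.3354. pH = pKa + log([A⁻]/[HA]), so log([A⁻]/[HA]) = pH − pKa = 6.40 − 6.3354 = 0.0646. [A⁻]/[HA] = 10^(0.0646) = 1.16

[A⁻]/[HA] = 1.16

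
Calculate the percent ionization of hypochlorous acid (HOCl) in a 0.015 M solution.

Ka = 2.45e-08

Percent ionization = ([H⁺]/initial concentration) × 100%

Using Ka equilibrium: x² + Ka×x - Ka×C = 0. Solving: [H⁺] = 1.9158e-05. Percent = (1.9158e-05/0.015) × 100

Percent ionization = 0.128%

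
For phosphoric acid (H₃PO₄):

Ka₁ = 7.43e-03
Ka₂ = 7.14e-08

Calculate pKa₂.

pKa₂ = -log(Ka₂) = -log(7.14e-08) = 7.15.

pK_{a2} = 7.15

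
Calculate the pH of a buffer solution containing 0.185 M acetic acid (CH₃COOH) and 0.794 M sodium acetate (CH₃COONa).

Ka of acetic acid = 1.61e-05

pKa = -log(1.61e-05) = 4.79. pH = pKa + log([A⁻]/[HA]) = 4.79 + log(0.794/0.185)

pH = 5.43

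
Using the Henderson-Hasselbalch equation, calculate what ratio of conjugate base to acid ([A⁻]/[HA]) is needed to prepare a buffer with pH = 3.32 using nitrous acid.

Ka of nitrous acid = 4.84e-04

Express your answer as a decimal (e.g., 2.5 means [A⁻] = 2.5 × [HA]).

pKa = -log(4.84e-04) = 3.3152. pH = pKa + log([A⁻]/[HA]), so log([A⁻]/[HA]) = pH − pKa = 3.32 − 3.3152 = 0.0048. [A⁻]/[HA] = 10^(0.0048) = 1.01

[A⁻]/[HA] = 1.01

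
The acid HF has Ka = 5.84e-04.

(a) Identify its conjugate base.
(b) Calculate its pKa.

(a) The conjugate base is formed by removing one H⁺ from HF, giving F⁻. (b) pKa = -log(Ka) = -log(5.84e-04) = 3.23.

Conjugate base: F⁻; pK_a = 3.23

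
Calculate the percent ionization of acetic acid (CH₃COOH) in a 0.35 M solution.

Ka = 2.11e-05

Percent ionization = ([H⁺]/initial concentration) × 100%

Using Ka equilibrium: x² + Ka×x - Ka×C = 0. Solving: [H⁺] = 2.7070e-03. Percent = (2.7070e-03/0.35) × 100

Percent ionization = 0.773%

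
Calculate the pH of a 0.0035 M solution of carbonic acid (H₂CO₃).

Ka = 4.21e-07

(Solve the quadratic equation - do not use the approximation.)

x² + Ka×x - Ka×C = 0. Using quadratic formula: [H⁺] = 3.8176e-05

pH = 4.42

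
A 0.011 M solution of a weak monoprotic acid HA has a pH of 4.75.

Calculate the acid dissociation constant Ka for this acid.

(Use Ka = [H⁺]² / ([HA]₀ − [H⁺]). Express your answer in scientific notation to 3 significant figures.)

[H⁺] = 10^(−pH) = 10^(−4.75) = 1.778e-05 M. For HA ⇌ H⁺ + A⁻, Ka = [H⁺][A⁻]/[HA] = [H⁺]² / ([HA]₀ − [H⁺]) = (1.778e-05)² / (0.011 − 1.778e-05) = 2.88e-08.

K_a = 2.88e-08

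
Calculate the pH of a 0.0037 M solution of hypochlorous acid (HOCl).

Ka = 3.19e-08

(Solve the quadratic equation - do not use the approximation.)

x² + Ka×x - Ka×C = 0. Using quadratic formula: [H⁺] = 1.0848e-05

pH = 4.96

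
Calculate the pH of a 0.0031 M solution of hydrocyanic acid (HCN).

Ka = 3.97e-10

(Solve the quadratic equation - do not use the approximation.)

x² + Ka×x - Ka×C = 0. Using quadratic formula: [H⁺] = 1.1092e-06

pH = 5.96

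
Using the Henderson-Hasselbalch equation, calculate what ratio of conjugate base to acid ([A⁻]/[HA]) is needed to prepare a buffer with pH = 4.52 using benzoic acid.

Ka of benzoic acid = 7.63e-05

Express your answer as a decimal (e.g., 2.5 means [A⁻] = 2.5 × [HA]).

pKa = -log(7.63e-05) = 4.1175. pH = pKa + log([A⁻]/[HA]), so log([A⁻]/[HA]) = pH − pKa = 4.52 − 4.1175 = 0.4025. [A⁻]/[HA] = 10^(0.4025) = 2.53

[A⁻]/[HA] = 2.53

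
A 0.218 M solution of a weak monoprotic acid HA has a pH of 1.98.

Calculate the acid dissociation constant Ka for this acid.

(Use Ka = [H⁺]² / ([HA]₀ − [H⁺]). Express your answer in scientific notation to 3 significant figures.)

[H⁺] = 10^(−pH) = 10^(−1.98) = 1.047e-02 M. For HA ⇌ H⁺ + A⁻, Ka = [H⁺][A⁻]/[HA] = [H⁺]² / ([HA]₀ − [H⁺]) = (1.047e-02)² / (0.218 − 1.047e-02) = 5.28e-04.

K_a = 5.28e-04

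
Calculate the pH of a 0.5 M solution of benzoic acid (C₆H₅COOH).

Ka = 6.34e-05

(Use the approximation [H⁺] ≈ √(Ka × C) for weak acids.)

[H⁺] = √(Ka × C) = √(6.34e-05 × 0.5) = 5.6303e-03. pH = -log(5.6303e-03)

pH = 2.25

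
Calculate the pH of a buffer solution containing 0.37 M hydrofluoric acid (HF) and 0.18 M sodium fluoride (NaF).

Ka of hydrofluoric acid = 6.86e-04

pKa = -log(6.86e-04) = 3.16. pH = pKa + log([A⁻]/[HA]) = 3.16 + log(0.18/0.37)

pH = 2.85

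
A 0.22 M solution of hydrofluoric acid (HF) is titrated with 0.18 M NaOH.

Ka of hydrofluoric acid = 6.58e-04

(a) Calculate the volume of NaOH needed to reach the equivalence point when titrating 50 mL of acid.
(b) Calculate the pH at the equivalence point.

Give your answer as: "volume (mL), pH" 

moles acid = 0.22 × 50/1000 = 0.011 mol; V_base = moles/0.18 × 1000 = 61.1 mL. At equivalence only the conjugate base is present: [A⁻] = 0.011/0.111 = 9.9000e-02 M. Kb = Kw/Ka = 1.52e-11; [OH⁻] = √(Kb × [A⁻]) = 1.2266e-06; pOH = 5.91; pH = 14 - pOH = 8.09.

V = 61.1 mL, pH = 8.09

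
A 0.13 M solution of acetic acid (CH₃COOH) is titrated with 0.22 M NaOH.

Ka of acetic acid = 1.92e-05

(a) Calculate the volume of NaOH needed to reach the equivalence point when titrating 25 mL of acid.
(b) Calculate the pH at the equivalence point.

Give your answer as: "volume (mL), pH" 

moles acid = 0.13 × 25/1000 = 0.00325 mol; V_base = moles/0.22 × 1000 = 14.8 mL. At equivalence only the conjugate base is present: [A⁻] = 0.00325/0.040 = 8.1714e-02 M. Kb = Kw/Ka = 5.21e-10; [OH⁻] = √(Kb × [A⁻]) = 6.5238e-06; pOH = 5.19; pH = 14 - pOH = 8.81.

V = 14.8 mL, pH = 8.81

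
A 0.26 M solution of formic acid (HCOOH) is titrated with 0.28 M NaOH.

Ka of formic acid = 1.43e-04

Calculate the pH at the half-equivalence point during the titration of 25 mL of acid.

At half-equivalence [HA] = [A⁻], so Henderson-Hasselbalch gives pH = pKa = -log(1.43e-04) = 3.84.

pH = pKa = 3.84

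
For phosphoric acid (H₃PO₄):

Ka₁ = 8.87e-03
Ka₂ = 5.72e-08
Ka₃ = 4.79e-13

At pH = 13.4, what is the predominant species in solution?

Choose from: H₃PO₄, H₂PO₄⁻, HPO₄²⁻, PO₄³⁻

pKa₁ = 2.05, pKa₂ = 7.24, pKa₃ = 12.32. For a polyprotic acid the predominant species crosses at each pKa: below pKa_n the protonated form dominates, above it the deprotonated form does. At pH = 13.4, the predominant species is PO₄³⁻.

PO₄³⁻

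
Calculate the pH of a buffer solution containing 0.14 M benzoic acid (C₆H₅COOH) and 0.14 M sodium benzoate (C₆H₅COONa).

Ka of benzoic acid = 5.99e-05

pKa = -log(5.99e-05) = 4.22. pH = pKa + log([A⁻]/[HA]) = 4.22 + log(0.14/0.14)

pH = 4.22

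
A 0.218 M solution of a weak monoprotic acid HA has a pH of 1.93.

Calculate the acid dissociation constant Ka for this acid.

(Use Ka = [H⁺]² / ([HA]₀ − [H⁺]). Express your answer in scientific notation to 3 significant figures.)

[H⁺] = 10^(−pH) = 10^(−1.93) = 1.175e-02 M. For HA ⇌ H⁺ + A⁻, Ka = [H⁺][A⁻]/[HA] = [H⁺]² / ([HA]₀ − [H⁺]) = (1.175e-02)² / (0.218 − 1.175e-02) = 6.69e-04.

K_a = 6.69e-04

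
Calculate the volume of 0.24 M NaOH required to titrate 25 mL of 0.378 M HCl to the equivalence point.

At equivalence: moles acid = moles base. moles HCl = 0.378 × 25/1000 = 0.00945 mol. V_base = moles / 0.24 × 1000 = 39.4 mL.

V_{base} = 39.4 mL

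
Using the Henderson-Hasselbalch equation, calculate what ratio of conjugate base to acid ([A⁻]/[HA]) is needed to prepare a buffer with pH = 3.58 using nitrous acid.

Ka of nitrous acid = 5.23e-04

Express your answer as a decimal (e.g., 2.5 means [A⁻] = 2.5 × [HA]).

pKa = -log(5.23e-04) = 3.2815. pH = pKa + log([A⁻]/[HA]), so log([A⁻]/[HA]) = pH − pKa = 3.58 − 3.2815 = 0.2985. [A⁻]/[HA] = 10^(0.2985) = 1.99

[A⁻]/[HA] = 1.99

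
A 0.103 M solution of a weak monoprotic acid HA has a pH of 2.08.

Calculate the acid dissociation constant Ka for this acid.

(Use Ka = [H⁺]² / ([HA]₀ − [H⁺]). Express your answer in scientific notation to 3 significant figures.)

[H⁺] = 10^(−pH) = 10^(−2.08) = 8.318e-03 M. For HA ⇌ H⁺ + A⁻, Ka = [H⁺][A⁻]/[HA] = [H⁺]² / ([HA]₀ − [H⁺]) = (8.318e-03)² / (0.103 − 8.318e-03) = 7.31e-04.

K_a = 7.31e-04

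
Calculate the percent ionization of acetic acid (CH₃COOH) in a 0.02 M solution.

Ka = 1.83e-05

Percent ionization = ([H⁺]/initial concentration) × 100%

Using Ka equilibrium: x² + Ka×x - Ka×C = 0. Solving: [H⁺] = 5.9590e-04. Percent = (5.9590e-04/0.02) × 100

Percent ionization = 2.98%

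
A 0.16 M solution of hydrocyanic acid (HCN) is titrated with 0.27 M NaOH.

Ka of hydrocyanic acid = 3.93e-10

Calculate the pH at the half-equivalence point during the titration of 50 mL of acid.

At half-equivalence [HA] = [A⁻], so Henderson-Hasselbalch gives pH = pKa = -log(3.93e-10) = 9.41.

pH = pKa = 9.41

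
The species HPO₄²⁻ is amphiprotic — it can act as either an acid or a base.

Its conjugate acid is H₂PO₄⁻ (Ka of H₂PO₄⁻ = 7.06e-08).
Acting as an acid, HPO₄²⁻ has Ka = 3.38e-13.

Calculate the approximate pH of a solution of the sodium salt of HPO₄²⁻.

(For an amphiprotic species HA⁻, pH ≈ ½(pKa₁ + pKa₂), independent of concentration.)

pKa₁ = -log(7.06e-08) = 7.15; pKa₂ = -log(3.38e-13) = 12.47. For an amphiprotic species, pH ≈ ½(pKa₁ + pKa₂) = ½(7.15 + 12.47) = 9.81.

pH = 9.81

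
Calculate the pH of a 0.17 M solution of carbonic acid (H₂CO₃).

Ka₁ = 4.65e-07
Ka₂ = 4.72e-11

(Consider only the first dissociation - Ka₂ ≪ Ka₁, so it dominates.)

First dissociation dominates. From Ka₁ = [H⁺][HA⁻]/[H₂A], x² + Ka₁·x − Ka₁·C = 0 with C = 0.17 M and Ka₁ = 4.65e-07. Solving: [H⁺] = (−Ka₁ + √(Ka₁² + 4·Ka₁·C)) / 2 = 2.8093e-04 M. pH = -log(2.8093e-04) = 3.55.

pH = 3.55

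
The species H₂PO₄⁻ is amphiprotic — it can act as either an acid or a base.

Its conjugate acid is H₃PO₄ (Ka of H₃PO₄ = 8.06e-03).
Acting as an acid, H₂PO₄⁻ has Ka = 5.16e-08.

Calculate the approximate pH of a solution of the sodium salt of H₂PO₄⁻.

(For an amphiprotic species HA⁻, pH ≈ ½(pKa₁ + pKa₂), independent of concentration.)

pKa₁ = -log(8.06e-03) = 2.09; pKa₂ = -log(5.16e-08) = 7.29. For an amphiprotic species, pH ≈ ½(pKa₁ + pKa₂) = ½(2.09 + 7.29) = 4.69.

pH = 4.69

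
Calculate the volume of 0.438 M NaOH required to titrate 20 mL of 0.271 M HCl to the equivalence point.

At equivalence: moles acid = moles base. moles HCl = 0.271 × 20/1000 = 0.00542 mol. V_base = moles / 0.438 × 1000 = 12.4 mL.

V_{base} = 12.4 mL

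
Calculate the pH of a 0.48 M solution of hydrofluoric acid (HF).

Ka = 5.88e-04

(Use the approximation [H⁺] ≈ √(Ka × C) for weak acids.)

[H⁺] = √(Ka × C) = √(5.88e-04 × 0.48) = 1.6800e-02. pH = -log(1.6800e-02)

pH = 1.77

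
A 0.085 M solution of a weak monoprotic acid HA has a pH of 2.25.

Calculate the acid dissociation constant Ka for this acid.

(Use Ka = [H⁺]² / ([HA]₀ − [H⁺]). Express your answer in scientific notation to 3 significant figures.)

[H⁺] = 10^(−pH) = 10^(−2.25) = 5.623e-03 M. For HA ⇌ H⁺ + A⁻, Ka = [H⁺][A⁻]/[HA] = [H⁺]² / ([HA]₀ − [H⁺]) = (5.623e-03)² / (0.085 − 5.623e-03) = 3.98e-04.

K_a = 3.98e-04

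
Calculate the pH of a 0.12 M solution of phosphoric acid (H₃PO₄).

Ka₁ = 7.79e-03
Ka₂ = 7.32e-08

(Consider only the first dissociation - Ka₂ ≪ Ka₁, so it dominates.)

First dissociation dominates. From Ka₁ = [H⁺][HA⁻]/[H₂A], x² + Ka₁·x − Ka₁·C = 0 with C = 0.12 M and Ka₁ = 7.79e-03. Solving: [H⁺] = (−Ka₁ + √(Ka₁² + 4·Ka₁·C)) / 2 = 2.6927e-02 M. pH = -log(2.6927e-02) = 1.57.

pH = 1.57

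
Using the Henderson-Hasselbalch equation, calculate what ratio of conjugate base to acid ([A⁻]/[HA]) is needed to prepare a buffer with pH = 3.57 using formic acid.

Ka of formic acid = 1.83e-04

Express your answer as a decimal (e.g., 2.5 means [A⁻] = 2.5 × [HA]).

pKa = -log(1.83e-04) = 3.7375. pH = pKa + log([A⁻]/[HA]), so log([A⁻]/[HA]) = pH − pKa = 3.57 − 3.7375 = -0.1675. [A⁻]/[HA] = 10^(-0.1675) = 0.680

[A⁻]/[HA] = 0.680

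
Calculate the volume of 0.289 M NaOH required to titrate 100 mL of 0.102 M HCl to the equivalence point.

At equivalence: moles acid = moles base. moles HCl = 0.102 × 100/1000 = 0.0102 mol. V_base = moles / 0.289 × 1000 = 35.3 mL.

V_{base} = 35.3 mL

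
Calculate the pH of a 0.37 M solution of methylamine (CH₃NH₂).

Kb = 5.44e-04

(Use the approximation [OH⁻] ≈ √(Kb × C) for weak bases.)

[OH⁻] = √(Kb × C) = √(5.44e-04 × 0.37) = 1.4187e-02. pOH = 1.85, pH = 14 - pOH

pH = 12.15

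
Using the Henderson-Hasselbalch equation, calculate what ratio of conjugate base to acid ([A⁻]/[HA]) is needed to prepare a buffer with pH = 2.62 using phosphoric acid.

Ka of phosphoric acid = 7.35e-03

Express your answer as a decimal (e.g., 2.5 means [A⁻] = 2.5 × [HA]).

pKa = -log(7.35e-03) = 2.1337. pH = pKa + log([A⁻]/[HA]), so log([A⁻]/[HA]) = pH − pKa = 2.62 − 2.1337 = 0.4863. [A⁻]/[HA] = 10^(0.4863) = 3.06

[A⁻]/[HA] = 3.06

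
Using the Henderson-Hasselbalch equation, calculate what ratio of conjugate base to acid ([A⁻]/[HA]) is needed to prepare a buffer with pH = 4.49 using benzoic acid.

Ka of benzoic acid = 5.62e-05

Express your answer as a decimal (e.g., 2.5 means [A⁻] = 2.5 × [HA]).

pKa = -log(5.62e-05) = 4.2503. pH = pKa + log([A⁻]/[HA]), so log([A⁻]/[HA]) = pH − pKa = 4.49 − 4.2503 = 0.2397. [A⁻]/[HA] = 10^(0.2397) = 1.74

[A⁻]/[HA] = 1.74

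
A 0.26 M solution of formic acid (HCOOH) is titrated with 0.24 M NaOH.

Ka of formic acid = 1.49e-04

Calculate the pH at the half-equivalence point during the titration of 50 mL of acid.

At half-equivalence [HA] = [A⁻], so Henderson-Hasselbalch gives pH = pKa = -log(1.49e-04) = 3.83.

pH = pKa = 3.83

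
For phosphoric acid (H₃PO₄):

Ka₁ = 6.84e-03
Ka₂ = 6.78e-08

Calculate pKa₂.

pKa₂ = -log(Ka₂) = -log(6.78e-08) = 7.17.

pK_{a2} = 7.17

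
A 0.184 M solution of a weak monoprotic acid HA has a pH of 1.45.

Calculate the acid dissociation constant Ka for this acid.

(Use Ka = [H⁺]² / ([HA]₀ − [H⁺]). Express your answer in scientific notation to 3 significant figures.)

[H⁺] = 10^(−pH) = 10^(−1.45) = 3.548e-02 M. For HA ⇌ H⁺ + A⁻, Ka = [H⁺][A⁻]/[HA] = [H⁺]² / ([HA]₀ − [H⁺]) = (3.548e-02)² / (0.184 − 3.548e-02) = 8.48e-03.

K_a = 8.48e-03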